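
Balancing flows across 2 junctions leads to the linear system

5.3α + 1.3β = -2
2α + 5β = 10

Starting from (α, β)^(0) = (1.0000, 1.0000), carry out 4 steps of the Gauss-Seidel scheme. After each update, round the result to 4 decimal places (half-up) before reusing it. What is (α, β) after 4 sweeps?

(-0.9620, 2.3848)

Iteration 1:
  α = (-2 - (1.3)·1.0000) / (5.3) = -0.6226
  β = (10 - (2)·-0.6226) / (5) = 2.2490
Iteration 2:
  α = (-2 - (1.3)·2.2490) / (5.3) = -0.9290
  β = (10 - (2)·-0.9290) / (5) = 2.3716
Iteration 3:
  α = (-2 - (1.3)·2.3716) / (5.3) = -0.9591
  β = (10 - (2)·-0.9591) / (5) = 2.3836
Iteration 4:
  α = (-2 - (1.3)·2.3836) / (5.3) = -0.9620
  β = (10 - (2)·-0.9620) / (5) = 2.3848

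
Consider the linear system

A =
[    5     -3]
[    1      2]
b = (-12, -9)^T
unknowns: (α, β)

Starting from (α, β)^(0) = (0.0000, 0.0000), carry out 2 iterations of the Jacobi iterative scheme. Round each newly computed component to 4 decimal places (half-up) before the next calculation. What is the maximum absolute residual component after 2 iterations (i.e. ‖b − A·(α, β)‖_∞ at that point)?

3.6000

Iteration 1:
  α = (-12 - (-3)·0.0000) / (5) = -2.4000
  β = (-9 - (1)·0.0000) / (2) = -4.5000
Iteration 2:
  α = (-12 - (-3)·-4.5000) / (5) = -5.1000
  β = (-9 - (1)·-2.4000) / (2) = -3.3000
Residual b − A·x = (3.6000, 2.7000); ∞-norm = 3.6000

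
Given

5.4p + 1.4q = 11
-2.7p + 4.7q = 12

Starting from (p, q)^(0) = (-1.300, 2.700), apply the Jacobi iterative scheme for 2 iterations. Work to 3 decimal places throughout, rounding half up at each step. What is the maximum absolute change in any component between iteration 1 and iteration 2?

1.515

Iteration 1:
  p = (11 - (1.4)·2.700) / (5.4) = 1.337
  q = (12 - (-2.7)·-1.300) / (4.7) = 1.806
Iteration 2:
  p = (11 - (1.4)·1.806) / (5.4) = 1.569
  q = (12 - (-2.7)·1.337) / (4.7) = 3.321
Change: (0.232, 1.515) → max |·| = 1.515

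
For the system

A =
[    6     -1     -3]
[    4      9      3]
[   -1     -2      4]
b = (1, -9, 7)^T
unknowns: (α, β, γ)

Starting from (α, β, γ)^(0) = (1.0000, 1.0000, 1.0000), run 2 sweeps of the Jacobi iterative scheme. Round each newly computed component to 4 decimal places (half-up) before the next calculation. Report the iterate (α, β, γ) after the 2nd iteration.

(1.1204, -2.2037, 1.0694)

Iteration 1:
  α = (1 - (-1)·1.0000 - (-3)·1.0000) / (6) = 0.8333
  β = (-9 - (4)·1.0000 - (3)·1.0000) / (9) = -1.7778
  γ = (7 - (-1)·1.0000 - (-2)·1.0000) / (4) = 2.5000
Iteration 2:
  α = (1 - (-1)·-1.7778 - (-3)·2.5000) / (6) = 1.1204
  β = (-9 - (4)·0.8333 - (3)·2.5000) / (9) = -2.2037
  γ = (7 - (-1)·0.8333 - (-2)·-1.7778) / (4) = 1.0694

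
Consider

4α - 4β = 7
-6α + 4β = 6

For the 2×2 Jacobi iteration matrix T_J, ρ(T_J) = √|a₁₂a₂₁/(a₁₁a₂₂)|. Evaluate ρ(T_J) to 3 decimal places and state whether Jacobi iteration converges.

1.225

a₁₂a₂₁/(a₁₁a₂₂) = (-4)·(-6) / ((4)·(4)) = 1.500000
ρ = √|1.500000| = √1.500000 = 1.225
ρ > 1, so Jacobi diverges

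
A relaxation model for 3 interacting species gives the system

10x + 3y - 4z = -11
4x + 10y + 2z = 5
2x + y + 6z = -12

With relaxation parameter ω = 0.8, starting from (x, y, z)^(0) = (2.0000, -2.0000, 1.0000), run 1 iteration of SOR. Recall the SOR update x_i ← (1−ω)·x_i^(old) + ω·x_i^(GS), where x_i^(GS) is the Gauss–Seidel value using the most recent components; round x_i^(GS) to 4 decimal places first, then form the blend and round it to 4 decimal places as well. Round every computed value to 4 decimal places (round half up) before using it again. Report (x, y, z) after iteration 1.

Iteration 1:
  x: GS value = (-11 - (3)·-2.0000 - (-4)·1.0000) / (10) = -0.1000;  x ← (1−ω)·2.0000 + ω·-0.1000 = 0.3200
  y: GS value = (5 - (4)·0.3200 - (2)·1.0000) / (10) = 0.1720;  y ← (1−ω)·-2.0000 + ω·0.1720 = -0.2624
  z: GS value = (-12 - (2)·0.3200 - (1)·-0.2624) / (6) = -2.0629;  z ← (1−ω)·1.0000 + ω·-2.0629 = -1.4503

(0.3200, -0.2624, -1.4503)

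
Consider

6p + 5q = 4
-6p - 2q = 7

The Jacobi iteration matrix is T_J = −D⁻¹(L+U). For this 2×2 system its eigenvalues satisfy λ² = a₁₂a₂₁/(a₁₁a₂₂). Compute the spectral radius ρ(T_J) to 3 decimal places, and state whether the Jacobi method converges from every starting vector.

a₁₂a₂₁/(a₁₁a₂₂) = (5)·(-6) / ((6)·(-2)) = 2.500000
ρ = √|2.500000| = √2.500000 = 1.581
ρ > 1, so Jacobi diverges

1.581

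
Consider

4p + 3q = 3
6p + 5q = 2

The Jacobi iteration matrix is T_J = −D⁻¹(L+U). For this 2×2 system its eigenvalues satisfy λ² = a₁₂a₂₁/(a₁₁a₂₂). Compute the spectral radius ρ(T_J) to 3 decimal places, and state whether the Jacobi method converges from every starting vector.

0.949

a₁₂a₂₁/(a₁₁a₂₂) = (3)·(6) / ((4)·(5)) = 0.900000
ρ = √|0.900000| = √0.900000 = 0.949
ρ < 1, so Jacobi converges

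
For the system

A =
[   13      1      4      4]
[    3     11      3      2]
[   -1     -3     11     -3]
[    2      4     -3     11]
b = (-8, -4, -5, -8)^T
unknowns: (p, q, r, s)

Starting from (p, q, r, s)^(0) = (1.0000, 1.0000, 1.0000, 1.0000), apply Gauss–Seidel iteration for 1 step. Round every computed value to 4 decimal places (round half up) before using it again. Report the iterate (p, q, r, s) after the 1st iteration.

Iteration 1:
  p = (-8 - (1)·1.0000 - (4)·1.0000 - (4)·1.0000) / (13) = -1.3077
  q = (-4 - (3)·-1.3077 - (3)·1.0000 - (2)·1.0000) / (11) = -0.4615
  r = (-5 - (-1)·-1.3077 - (-3)·-0.4615 - (-3)·1.0000) / (11) = -0.4266
  s = (-8 - (2)·-1.3077 - (4)·-0.4615 - (-3)·-0.4266) / (11) = -0.4380

(-1.3077, -0.4615, -0.4266, -0.4380)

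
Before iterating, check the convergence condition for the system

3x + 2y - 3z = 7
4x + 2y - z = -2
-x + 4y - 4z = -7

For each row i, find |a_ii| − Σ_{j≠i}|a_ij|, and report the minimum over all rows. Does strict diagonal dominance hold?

-3

row 1: |3| − (2+3) = -2
row 2: |2| − (4+1) = -3
row 3: |-4| − (1+4) = -1
minimum over rows = -3 → not strictly diagonally dominant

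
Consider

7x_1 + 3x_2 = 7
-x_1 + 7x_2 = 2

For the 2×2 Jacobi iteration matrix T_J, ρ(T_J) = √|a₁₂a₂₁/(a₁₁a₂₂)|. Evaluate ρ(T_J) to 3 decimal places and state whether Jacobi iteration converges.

a₁₂a₂₁/(a₁₁a₂₂) = (3)·(-1) / ((7)·(7)) = -0.061224
ρ = √|-0.061224| = √0.061224 = 0.247
ρ < 1, so Jacobi converges

0.247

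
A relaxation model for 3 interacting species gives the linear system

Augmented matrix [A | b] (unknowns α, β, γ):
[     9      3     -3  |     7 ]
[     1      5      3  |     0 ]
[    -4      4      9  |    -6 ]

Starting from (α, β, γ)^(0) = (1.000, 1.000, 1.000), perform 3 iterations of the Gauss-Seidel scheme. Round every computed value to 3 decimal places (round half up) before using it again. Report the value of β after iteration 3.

Iteration 1:
  α = (7 - (3)·1.000 - (-3)·1.000) / (9) = 0.778
  β = (0 - (1)·0.778 - (3)·1.000) / (5) = -0.756
  γ = (-6 - (-4)·0.778 - (4)·-0.756) / (9) = 0.015
Iteration 2:
  α = (7 - (3)·-0.756 - (-3)·0.015) / (9) = 1.035
  β = (0 - (1)·1.035 - (3)·0.015) / (5) = -0.216
  γ = (-6 - (-4)·1.035 - (4)·-0.216) / (9) = -0.111
Iteration 3:
  α = (7 - (3)·-0.216 - (-3)·-0.111) / (9) = 0.813
  β = (0 - (1)·0.813 - (3)·-0.111) / (5) = -0.096
  γ = (-6 - (-4)·0.813 - (4)·-0.096) / (9) = -0.263

-0.096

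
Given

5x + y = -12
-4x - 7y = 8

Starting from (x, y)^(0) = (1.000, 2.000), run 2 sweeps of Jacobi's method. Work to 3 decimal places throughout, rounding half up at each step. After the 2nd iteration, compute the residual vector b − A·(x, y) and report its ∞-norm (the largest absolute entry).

Iteration 1:
  x = (-12 - (1)·2.000) / (5) = -2.800
  y = (8 - (-4)·1.000) / (-7) = -1.714
Iteration 2:
  x = (-12 - (1)·-1.714) / (5) = -2.057
  y = (8 - (-4)·-2.800) / (-7) = 0.457
Residual b − A·x = (-2.172, 2.971); ∞-norm = 2.971

2.971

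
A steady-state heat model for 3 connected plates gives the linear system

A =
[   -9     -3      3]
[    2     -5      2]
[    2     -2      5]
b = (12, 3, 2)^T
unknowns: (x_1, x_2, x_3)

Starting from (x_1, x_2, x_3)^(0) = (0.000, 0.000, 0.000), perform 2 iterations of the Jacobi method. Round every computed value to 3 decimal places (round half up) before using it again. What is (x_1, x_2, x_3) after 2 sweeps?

Iteration 1:
  x_1 = (12 - (-3)·0.000 - (3)·0.000) / (-9) = -1.333
  x_2 = (3 - (2)·0.000 - (2)·0.000) / (-5) = -0.600
  x_3 = (2 - (2)·0.000 - (-2)·0.000) / (5) = 0.400
Iteration 2:
  x_1 = (12 - (-3)·-0.600 - (3)·0.400) / (-9) = -1.000
  x_2 = (3 - (2)·-1.333 - (2)·0.400) / (-5) = -0.973
  x_3 = (2 - (2)·-1.333 - (-2)·-0.600) / (5) = 0.693

(-1.000, -0.973, 0.693)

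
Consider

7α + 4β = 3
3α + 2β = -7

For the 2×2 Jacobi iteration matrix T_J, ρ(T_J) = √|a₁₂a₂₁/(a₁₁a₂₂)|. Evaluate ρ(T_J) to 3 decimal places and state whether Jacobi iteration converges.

0.926

a₁₂a₂₁/(a₁₁a₂₂) = (4)·(3) / ((7)·(2)) = 0.857143
ρ = √|0.857143| = √0.857143 = 0.926
ρ < 1, so Jacobi converges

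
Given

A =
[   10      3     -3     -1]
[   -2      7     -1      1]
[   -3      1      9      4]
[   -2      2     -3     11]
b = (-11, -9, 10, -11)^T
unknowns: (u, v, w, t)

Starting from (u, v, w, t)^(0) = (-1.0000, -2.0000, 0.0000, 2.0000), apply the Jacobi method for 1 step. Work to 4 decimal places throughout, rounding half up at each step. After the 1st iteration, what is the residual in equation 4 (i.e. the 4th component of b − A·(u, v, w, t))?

1.4477

Iteration 1:
  u = (-11 - (3)·-2.0000 - (-3)·0.0000 - (-1)·2.0000) / (10) = -0.3000
  v = (-9 - (-2)·-1.0000 - (-1)·0.0000 - (1)·2.0000) / (7) = -1.8571
  w = (10 - (-3)·-1.0000 - (1)·-2.0000 - (4)·2.0000) / (9) = 0.1111
  t = (-11 - (-2)·-1.0000 - (2)·-2.0000 - (-3)·0.0000) / (11) = -0.8182
Residual b − A·x = (-2.9136, 4.3290, 13.2300, 1.4477)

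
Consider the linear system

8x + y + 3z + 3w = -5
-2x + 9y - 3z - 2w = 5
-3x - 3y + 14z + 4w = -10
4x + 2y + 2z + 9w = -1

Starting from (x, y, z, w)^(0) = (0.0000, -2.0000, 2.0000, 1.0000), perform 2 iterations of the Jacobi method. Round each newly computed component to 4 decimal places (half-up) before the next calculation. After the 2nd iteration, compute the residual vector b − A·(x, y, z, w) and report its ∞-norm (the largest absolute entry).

Iteration 1:
  x = (-5 - (1)·-2.0000 - (3)·2.0000 - (3)·1.0000) / (8) = -1.5000
  y = (5 - (-2)·0.0000 - (-3)·2.0000 - (-2)·1.0000) / (9) = 1.4444
  z = (-10 - (-3)·0.0000 - (-3)·-2.0000 - (4)·1.0000) / (14) = -1.4286
  w = (-1 - (4)·0.0000 - (2)·-2.0000 - (2)·2.0000) / (9) = -0.1111
Iteration 2:
  x = (-5 - (1)·1.4444 - (3)·-1.4286 - (3)·-0.1111) / (8) = -0.2282
  y = (5 - (-2)·-1.5000 - (-3)·-1.4286 - (-2)·-0.1111) / (9) = -0.2787
  z = (-10 - (-3)·-1.5000 - (-3)·1.4444 - (4)·-0.1111) / (14) = -0.6945
  w = (-1 - (4)·-1.5000 - (2)·1.4444 - (2)·-1.4286) / (9) = 0.5520
Residual b − A·x = (-2.4682, 6.0724, -4.0057, -3.1088); ∞-norm = 6.0724

6.0724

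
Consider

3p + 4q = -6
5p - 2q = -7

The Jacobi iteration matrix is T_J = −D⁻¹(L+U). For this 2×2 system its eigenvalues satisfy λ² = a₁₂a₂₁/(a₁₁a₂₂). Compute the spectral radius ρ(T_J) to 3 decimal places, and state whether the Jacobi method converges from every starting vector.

a₁₂a₂₁/(a₁₁a₂₂) = (4)·(5) / ((3)·(-2)) = -3.333333
ρ = √|-3.333333| = √3.333333 = 1.826
ρ > 1, so Jacobi diverges

1.826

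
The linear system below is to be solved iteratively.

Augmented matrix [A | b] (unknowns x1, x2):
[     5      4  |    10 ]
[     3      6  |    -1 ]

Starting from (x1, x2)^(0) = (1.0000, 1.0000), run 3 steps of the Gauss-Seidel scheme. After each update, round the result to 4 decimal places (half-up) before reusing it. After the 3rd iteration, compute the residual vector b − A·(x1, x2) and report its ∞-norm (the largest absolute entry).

1.1305

Iteration 1:
  x1 = (10 - (4)·1.0000) / (5) = 1.2000
  x2 = (-1 - (3)·1.2000) / (6) = -0.7667
Iteration 2:
  x1 = (10 - (4)·-0.7667) / (5) = 2.6134
  x2 = (-1 - (3)·2.6134) / (6) = -1.4734
Iteration 3:
  x1 = (10 - (4)·-1.4734) / (5) = 3.1787
  x2 = (-1 - (3)·3.1787) / (6) = -1.7560
Residual b − A·x = (1.1305, -0.0001); ∞-norm = 1.1305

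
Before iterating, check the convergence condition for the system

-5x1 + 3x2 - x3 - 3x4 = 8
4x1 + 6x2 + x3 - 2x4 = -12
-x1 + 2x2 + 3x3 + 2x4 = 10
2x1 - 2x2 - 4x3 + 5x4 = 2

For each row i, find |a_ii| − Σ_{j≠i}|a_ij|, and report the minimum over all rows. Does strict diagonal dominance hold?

-3

row 1: |-5| − (3+1+3) = -2
row 2: |6| − (4+1+2) = -1
row 3: |3| − (1+2+2) = -2
row 4: |5| − (2+2+4) = -3
minimum over rows = -3 → not strictly diagonally dominant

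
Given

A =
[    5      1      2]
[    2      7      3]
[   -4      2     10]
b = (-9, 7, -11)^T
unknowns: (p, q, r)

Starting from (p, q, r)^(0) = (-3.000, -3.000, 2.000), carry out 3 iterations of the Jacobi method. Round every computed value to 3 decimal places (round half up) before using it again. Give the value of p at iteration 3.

-1.420

Iteration 1:
  p = (-9 - (1)·-3.000 - (2)·2.000) / (5) = -2.000
  q = (7 - (2)·-3.000 - (3)·2.000) / (7) = 1.000
  r = (-11 - (-4)·-3.000 - (2)·-3.000) / (10) = -1.700
Iteration 2:
  p = (-9 - (1)·1.000 - (2)·-1.700) / (5) = -1.320
  q = (7 - (2)·-2.000 - (3)·-1.700) / (7) = 2.300
  r = (-11 - (-4)·-2.000 - (2)·1.000) / (10) = -2.100
Iteration 3:
  p = (-9 - (1)·2.300 - (2)·-2.100) / (5) = -1.420
  q = (7 - (2)·-1.320 - (3)·-2.100) / (7) = 2.277
  r = (-11 - (-4)·-1.320 - (2)·2.300) / (10) = -2.088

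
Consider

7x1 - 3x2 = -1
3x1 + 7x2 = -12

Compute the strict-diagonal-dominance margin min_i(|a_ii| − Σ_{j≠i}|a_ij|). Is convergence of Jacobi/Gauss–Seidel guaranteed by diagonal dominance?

4

row 1: |7| − (3) = 4
row 2: |7| − (3) = 4
minimum over rows = 4 → strictly diagonally dominant (convergence guaranteed)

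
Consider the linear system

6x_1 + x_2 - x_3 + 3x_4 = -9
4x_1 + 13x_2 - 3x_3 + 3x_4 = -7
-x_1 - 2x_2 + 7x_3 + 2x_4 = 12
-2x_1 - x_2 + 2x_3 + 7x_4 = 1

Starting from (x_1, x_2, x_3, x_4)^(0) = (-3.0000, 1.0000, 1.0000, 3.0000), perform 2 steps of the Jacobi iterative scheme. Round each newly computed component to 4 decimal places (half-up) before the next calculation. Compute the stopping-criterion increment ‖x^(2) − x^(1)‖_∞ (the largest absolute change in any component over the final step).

Iteration 1:
  x_1 = (-9 - (1)·1.0000 - (-1)·1.0000 - (3)·3.0000) / (6) = -3.0000
  x_2 = (-7 - (4)·-3.0000 - (-3)·1.0000 - (3)·3.0000) / (13) = -0.0769
  x_3 = (12 - (-1)·-3.0000 - (-2)·1.0000 - (2)·3.0000) / (7) = 0.7143
  x_4 = (1 - (-2)·-3.0000 - (-1)·1.0000 - (2)·1.0000) / (7) = -0.8571
Iteration 2:
  x_1 = (-9 - (1)·-0.0769 - (-1)·0.7143 - (3)·-0.8571) / (6) = -0.9396
  x_2 = (-7 - (4)·-3.0000 - (-3)·0.7143 - (3)·-0.8571) / (13) = 0.7472
  x_3 = (12 - (-1)·-3.0000 - (-2)·-0.0769 - (2)·-0.8571) / (7) = 1.5086
  x_4 = (1 - (-2)·-3.0000 - (-1)·-0.0769 - (2)·0.7143) / (7) = -0.9294
Change: (2.0604, 0.8241, 0.7943, -0.0723) → max |·| = 2.0604

2.0604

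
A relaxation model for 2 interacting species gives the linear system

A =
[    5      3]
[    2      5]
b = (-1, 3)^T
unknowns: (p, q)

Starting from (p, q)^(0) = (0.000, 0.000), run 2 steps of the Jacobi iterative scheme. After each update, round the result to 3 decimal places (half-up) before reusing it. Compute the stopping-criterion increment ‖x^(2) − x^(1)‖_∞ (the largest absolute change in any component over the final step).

0.360

Iteration 1:
  p = (-1 - (3)·0.000) / (5) = -0.200
  q = (3 - (2)·0.000) / (5) = 0.600
Iteration 2:
  p = (-1 - (3)·0.600) / (5) = -0.560
  q = (3 - (2)·-0.200) / (5) = 0.680
Change: (-0.360, 0.080) → max |·| = 0.360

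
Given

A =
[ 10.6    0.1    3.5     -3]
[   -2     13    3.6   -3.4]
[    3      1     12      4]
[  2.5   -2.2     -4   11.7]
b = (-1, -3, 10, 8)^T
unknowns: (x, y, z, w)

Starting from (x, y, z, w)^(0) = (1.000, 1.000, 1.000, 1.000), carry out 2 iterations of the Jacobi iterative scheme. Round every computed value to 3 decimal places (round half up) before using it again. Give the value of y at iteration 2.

-0.039

Iteration 1:
  x = (-1 - (0.1)·1.000 - (3.5)·1.000 - (-3)·1.000) / (10.6) = -0.151
  y = (-3 - (-2)·1.000 - (3.6)·1.000 - (-3.4)·1.000) / (13) = -0.092
  z = (10 - (3)·1.000 - (1)·1.000 - (4)·1.000) / (12) = 0.167
  w = (8 - (2.5)·1.000 - (-2.2)·1.000 - (-4)·1.000) / (11.7) = 1.000
Iteration 2:
  x = (-1 - (0.1)·-0.092 - (3.5)·0.167 - (-3)·1.000) / (10.6) = 0.134
  y = (-3 - (-2)·-0.151 - (3.6)·0.167 - (-3.4)·1.000) / (13) = -0.039
  z = (10 - (3)·-0.151 - (1)·-0.092 - (4)·1.000) / (12) = 0.545
  w = (8 - (2.5)·-0.151 - (-2.2)·-0.092 - (-4)·0.167) / (11.7) = 0.756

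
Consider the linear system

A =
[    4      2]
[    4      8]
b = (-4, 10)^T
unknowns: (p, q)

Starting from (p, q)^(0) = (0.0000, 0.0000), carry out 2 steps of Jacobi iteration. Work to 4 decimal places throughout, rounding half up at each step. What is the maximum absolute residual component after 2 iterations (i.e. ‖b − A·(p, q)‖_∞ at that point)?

Iteration 1:
  p = (-4 - (2)·0.0000) / (4) = -1.0000
  q = (10 - (4)·0.0000) / (8) = 1.2500
Iteration 2:
  p = (-4 - (2)·1.2500) / (4) = -1.6250
  q = (10 - (4)·-1.0000) / (8) = 1.7500
Residual b − A·x = (-1.0000, 2.5000); ∞-norm = 2.5000

2.5000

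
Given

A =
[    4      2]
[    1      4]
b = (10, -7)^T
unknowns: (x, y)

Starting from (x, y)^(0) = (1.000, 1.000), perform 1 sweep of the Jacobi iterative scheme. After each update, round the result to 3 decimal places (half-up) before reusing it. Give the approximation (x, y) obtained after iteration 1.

Iteration 1:
  x = (10 - (2)·1.000) / (4) = 2.000
  y = (-7 - (1)·1.000) / (4) = -2.000

(2.000, -2.000)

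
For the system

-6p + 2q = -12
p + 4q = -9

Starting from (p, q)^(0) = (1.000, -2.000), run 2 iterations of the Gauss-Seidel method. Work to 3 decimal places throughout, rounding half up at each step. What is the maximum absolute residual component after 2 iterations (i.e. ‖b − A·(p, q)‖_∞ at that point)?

0.096

Iteration 1:
  p = (-12 - (2)·-2.000) / (-6) = 1.333
  q = (-9 - (1)·1.333) / (4) = -2.583
Iteration 2:
  p = (-12 - (2)·-2.583) / (-6) = 1.139
  q = (-9 - (1)·1.139) / (4) = -2.535
Residual b − A·x = (-0.096, 0.001); ∞-norm = 0.096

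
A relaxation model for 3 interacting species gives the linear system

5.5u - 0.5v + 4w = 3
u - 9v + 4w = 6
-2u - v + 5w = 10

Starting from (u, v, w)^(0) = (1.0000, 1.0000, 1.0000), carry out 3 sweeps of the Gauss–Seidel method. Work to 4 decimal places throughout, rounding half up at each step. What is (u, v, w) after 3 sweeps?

Iteration 1:
  u = (3 - (-0.5)·1.0000 - (4)·1.0000) / (5.5) = -0.0909
  v = (6 - (1)·-0.0909 - (4)·1.0000) / (-9) = -0.2323
  w = (10 - (-2)·-0.0909 - (-1)·-0.2323) / (5) = 1.9172
Iteration 2:
  u = (3 - (-0.5)·-0.2323 - (4)·1.9172) / (5.5) = -0.8700
  v = (6 - (1)·-0.8700 - (4)·1.9172) / (-9) = 0.0888
  w = (10 - (-2)·-0.8700 - (-1)·0.0888) / (5) = 1.6698
Iteration 3:
  u = (3 - (-0.5)·0.0888 - (4)·1.6698) / (5.5) = -0.6609
  v = (6 - (1)·-0.6609 - (4)·1.6698) / (-9) = 0.0020
  w = (10 - (-2)·-0.6609 - (-1)·0.0020) / (5) = 1.7360

(-0.6609, 0.0020, 1.7360)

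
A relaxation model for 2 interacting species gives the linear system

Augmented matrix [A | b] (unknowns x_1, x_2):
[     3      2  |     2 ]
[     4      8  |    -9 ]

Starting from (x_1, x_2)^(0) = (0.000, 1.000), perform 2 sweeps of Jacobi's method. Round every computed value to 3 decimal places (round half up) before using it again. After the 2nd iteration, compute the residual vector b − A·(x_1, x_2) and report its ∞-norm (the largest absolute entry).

Iteration 1:
  x_1 = (2 - (2)·1.000) / (3) = 0.000
  x_2 = (-9 - (4)·0.000) / (8) = -1.125
Iteration 2:
  x_1 = (2 - (2)·-1.125) / (3) = 1.417
  x_2 = (-9 - (4)·0.000) / (8) = -1.125
Residual b − A·x = (-0.001, -5.668); ∞-norm = 5.668

5.668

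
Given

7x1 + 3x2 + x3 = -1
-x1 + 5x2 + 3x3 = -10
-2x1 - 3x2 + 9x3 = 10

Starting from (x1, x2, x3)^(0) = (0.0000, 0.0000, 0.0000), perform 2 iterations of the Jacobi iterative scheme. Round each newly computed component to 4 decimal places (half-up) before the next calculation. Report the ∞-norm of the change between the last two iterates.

0.6985

Iteration 1:
  x1 = (-1 - (3)·0.0000 - (1)·0.0000) / (7) = -0.1429
  x2 = (-10 - (-1)·0.0000 - (3)·0.0000) / (5) = -2.0000
  x3 = (10 - (-2)·0.0000 - (-3)·0.0000) / (9) = 1.1111
Iteration 2:
  x1 = (-1 - (3)·-2.0000 - (1)·1.1111) / (7) = 0.5556
  x2 = (-10 - (-1)·-0.1429 - (3)·1.1111) / (5) = -2.6952
  x3 = (10 - (-2)·-0.1429 - (-3)·-2.0000) / (9) = 0.4127
Change: (0.6985, -0.6952, -0.6984) → max |·| = 0.6985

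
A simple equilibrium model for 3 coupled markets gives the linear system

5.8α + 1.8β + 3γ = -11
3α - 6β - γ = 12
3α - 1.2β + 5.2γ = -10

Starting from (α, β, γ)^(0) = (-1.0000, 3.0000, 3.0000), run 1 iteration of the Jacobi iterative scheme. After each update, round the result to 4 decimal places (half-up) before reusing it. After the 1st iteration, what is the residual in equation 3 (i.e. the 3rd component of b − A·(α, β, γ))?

2.9377

Iteration 1:
  α = (-11 - (1.8)·3.0000 - (3)·3.0000) / (5.8) = -4.3793
  β = (12 - (3)·-1.0000 - (-1)·3.0000) / (-6) = -3.0000
  γ = (-10 - (3)·-1.0000 - (-1.2)·3.0000) / (5.2) = -0.6538
Residual b − A·x = (21.7613, 6.4841, 2.9377)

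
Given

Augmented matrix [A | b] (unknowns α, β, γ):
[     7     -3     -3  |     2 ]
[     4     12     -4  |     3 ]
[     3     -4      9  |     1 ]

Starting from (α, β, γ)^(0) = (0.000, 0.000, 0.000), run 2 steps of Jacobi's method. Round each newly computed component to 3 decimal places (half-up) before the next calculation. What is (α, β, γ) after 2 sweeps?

(0.440, 0.192, 0.127)

Iteration 1:
  α = (2 - (-3)·0.000 - (-3)·0.000) / (7) = 0.286
  β = (3 - (4)·0.000 - (-4)·0.000) / (12) = 0.250
  γ = (1 - (3)·0.000 - (-4)·0.000) / (9) = 0.111
Iteration 2:
  α = (2 - (-3)·0.250 - (-3)·0.111) / (7) = 0.440
  β = (3 - (4)·0.286 - (-4)·0.111) / (12) = 0.192
  γ = (1 - (3)·0.286 - (-4)·0.250) / (9) = 0.127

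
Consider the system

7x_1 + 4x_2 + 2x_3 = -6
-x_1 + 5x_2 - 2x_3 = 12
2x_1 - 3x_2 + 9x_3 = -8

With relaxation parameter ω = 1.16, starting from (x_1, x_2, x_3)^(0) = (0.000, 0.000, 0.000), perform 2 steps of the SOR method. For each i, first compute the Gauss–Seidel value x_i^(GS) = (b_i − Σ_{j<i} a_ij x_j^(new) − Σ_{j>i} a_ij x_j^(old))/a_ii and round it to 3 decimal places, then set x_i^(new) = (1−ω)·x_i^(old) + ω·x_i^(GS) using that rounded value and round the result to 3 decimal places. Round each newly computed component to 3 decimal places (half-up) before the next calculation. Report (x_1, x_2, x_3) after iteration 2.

(-2.598, 1.871, 0.328)

Iteration 1:
  x_1: GS value = (-6 - (4)·0.000 - (2)·0.000) / (7) = -0.857;  x_1 ← (1−ω)·0.000 + ω·-0.857 = -0.994
  x_2: GS value = (12 - (-1)·-0.994 - (-2)·0.000) / (5) = 2.201;  x_2 ← (1−ω)·0.000 + ω·2.201 = 2.553
  x_3: GS value = (-8 - (2)·-0.994 - (-3)·2.553) / (9) = 0.183;  x_3 ← (1−ω)·0.000 + ω·0.183 = 0.212
Iteration 2:
  x_1: GS value = (-6 - (4)·2.553 - (2)·0.212) / (7) = -2.377;  x_1 ← (1−ω)·-0.994 + ω·-2.377 = -2.598
  x_2: GS value = (12 - (-1)·-2.598 - (-2)·0.212) / (5) = 1.965;  x_2 ← (1−ω)·2.553 + ω·1.965 = 1.871
  x_3: GS value = (-8 - (2)·-2.598 - (-3)·1.871) / (9) = 0.312;  x_3 ← (1−ω)·0.212 + ω·0.312 = 0.328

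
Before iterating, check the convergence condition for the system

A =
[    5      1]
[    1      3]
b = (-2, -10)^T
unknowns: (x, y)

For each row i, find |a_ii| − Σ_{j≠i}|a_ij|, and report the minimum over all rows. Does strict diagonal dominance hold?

2

row 1: |5| − (1) = 4
row 2: |3| − (1) = 2
minimum over rows = 2 → strictly diagonally dominant (convergence guaranteed)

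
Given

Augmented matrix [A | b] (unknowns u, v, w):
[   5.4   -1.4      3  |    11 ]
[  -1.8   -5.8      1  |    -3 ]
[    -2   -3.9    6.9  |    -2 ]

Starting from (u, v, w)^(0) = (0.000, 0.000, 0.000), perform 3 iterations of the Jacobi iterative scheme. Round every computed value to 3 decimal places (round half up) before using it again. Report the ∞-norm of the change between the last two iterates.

0.667

Iteration 1:
  u = (11 - (-1.4)·0.000 - (3)·0.000) / (5.4) = 2.037
  v = (-3 - (-1.8)·0.000 - (1)·0.000) / (-5.8) = 0.517
  w = (-2 - (-2)·0.000 - (-3.9)·0.000) / (6.9) = -0.290
Iteration 2:
  u = (11 - (-1.4)·0.517 - (3)·-0.290) / (5.4) = 2.332
  v = (-3 - (-1.8)·2.037 - (1)·-0.290) / (-5.8) = -0.165
  w = (-2 - (-2)·2.037 - (-3.9)·0.517) / (6.9) = 0.593
Iteration 3:
  u = (11 - (-1.4)·-0.165 - (3)·0.593) / (5.4) = 1.665
  v = (-3 - (-1.8)·2.332 - (1)·0.593) / (-5.8) = -0.104
  w = (-2 - (-2)·2.332 - (-3.9)·-0.165) / (6.9) = 0.293
Change: (-0.667, 0.061, -0.300) → max |·| = 0.667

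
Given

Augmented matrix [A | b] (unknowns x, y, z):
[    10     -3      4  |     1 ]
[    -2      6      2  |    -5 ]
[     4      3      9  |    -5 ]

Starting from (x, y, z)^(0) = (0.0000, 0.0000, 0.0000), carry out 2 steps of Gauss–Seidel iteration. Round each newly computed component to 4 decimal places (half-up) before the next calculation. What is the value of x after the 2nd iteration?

Iteration 1:
  x = (1 - (-3)·0.0000 - (4)·0.0000) / (10) = 0.1000
  y = (-5 - (-2)·0.1000 - (2)·0.0000) / (6) = -0.8000
  z = (-5 - (4)·0.1000 - (3)·-0.8000) / (9) = -0.3333
Iteration 2:
  x = (1 - (-3)·-0.8000 - (4)·-0.3333) / (10) = -0.0067
  y = (-5 - (-2)·-0.0067 - (2)·-0.3333) / (6) = -0.7245
  z = (-5 - (4)·-0.0067 - (3)·-0.7245) / (9) = -0.3111

-0.0067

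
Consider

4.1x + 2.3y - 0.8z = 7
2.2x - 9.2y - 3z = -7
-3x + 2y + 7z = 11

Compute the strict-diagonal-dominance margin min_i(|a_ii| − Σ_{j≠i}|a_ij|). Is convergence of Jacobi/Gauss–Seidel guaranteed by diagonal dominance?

1

row 1: |4.1| − (2.3+0.8) = 1
row 2: |-9.2| − (2.2+3) = 4
row 3: |7| − (3+2) = 2
minimum over rows = 1 → strictly diagonally dominant (convergence guaranteed)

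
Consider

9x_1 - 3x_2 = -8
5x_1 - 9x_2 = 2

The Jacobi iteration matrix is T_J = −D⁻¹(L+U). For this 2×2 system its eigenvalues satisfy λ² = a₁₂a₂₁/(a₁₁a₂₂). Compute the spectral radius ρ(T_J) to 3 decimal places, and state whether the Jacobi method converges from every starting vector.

0.430

a₁₂a₂₁/(a₁₁a₂₂) = (-3)·(5) / ((9)·(-9)) = 0.185185
ρ = √|0.185185| = √0.185185 = 0.430
ρ < 1, so Jacobi converges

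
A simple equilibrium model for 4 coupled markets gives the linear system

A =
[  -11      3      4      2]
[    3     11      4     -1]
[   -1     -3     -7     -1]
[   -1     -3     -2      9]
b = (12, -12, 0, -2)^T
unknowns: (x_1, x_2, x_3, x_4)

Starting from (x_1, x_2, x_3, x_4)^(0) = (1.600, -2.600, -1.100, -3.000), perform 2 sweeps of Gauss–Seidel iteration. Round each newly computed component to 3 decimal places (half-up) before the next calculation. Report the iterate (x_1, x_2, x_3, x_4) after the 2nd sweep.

Iteration 1:
  x_1 = (12 - (3)·-2.600 - (4)·-1.100 - (2)·-3.000) / (-11) = -2.745
  x_2 = (-12 - (3)·-2.745 - (4)·-1.100 - (-1)·-3.000) / (11) = -0.215
  x_3 = (0 - (-1)·-2.745 - (-3)·-0.215 - (-1)·-3.000) / (-7) = 0.913
  x_4 = (-2 - (-1)·-2.745 - (-3)·-0.215 - (-2)·0.913) / (9) = -0.396
Iteration 2:
  x_1 = (12 - (3)·-0.215 - (4)·0.913 - (2)·-0.396) / (-11) = -0.890
  x_2 = (-12 - (3)·-0.890 - (4)·0.913 - (-1)·-0.396) / (11) = -1.216
  x_3 = (0 - (-1)·-0.890 - (-3)·-1.216 - (-1)·-0.396) / (-7) = 0.705
  x_4 = (-2 - (-1)·-0.890 - (-3)·-1.216 - (-2)·0.705) / (9) = -0.570

(-0.890, -1.216, 0.705, -0.570)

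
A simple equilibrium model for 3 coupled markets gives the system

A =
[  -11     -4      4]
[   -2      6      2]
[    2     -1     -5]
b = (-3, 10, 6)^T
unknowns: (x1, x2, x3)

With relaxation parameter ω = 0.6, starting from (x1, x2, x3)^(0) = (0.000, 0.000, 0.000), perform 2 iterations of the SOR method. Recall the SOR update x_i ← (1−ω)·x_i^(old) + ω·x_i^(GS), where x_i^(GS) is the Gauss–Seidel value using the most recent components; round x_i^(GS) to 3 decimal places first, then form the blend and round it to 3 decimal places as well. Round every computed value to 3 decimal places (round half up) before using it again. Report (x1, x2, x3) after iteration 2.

Iteration 1:
  x1: GS value = (-3 - (-4)·0.000 - (4)·0.000) / (-11) = 0.273;  x1 ← (1−ω)·0.000 + ω·0.273 = 0.164
  x2: GS value = (10 - (-2)·0.164 - (2)·0.000) / (6) = 1.721;  x2 ← (1−ω)·0.000 + ω·1.721 = 1.033
  x3: GS value = (6 - (2)·0.164 - (-1)·1.033) / (-5) = -1.341;  x3 ← (1−ω)·0.000 + ω·-1.341 = -0.805
Iteration 2:
  x1: GS value = (-3 - (-4)·1.033 - (4)·-0.805) / (-11) = -0.396;  x1 ← (1−ω)·0.164 + ω·-0.396 = -0.172
  x2: GS value = (10 - (-2)·-0.172 - (2)·-0.805) / (6) = 1.878;  x2 ← (1−ω)·1.033 + ω·1.878 = 1.540
  x3: GS value = (6 - (2)·-0.172 - (-1)·1.540) / (-5) = -1.577;  x3 ← (1−ω)·-0.805 + ω·-1.577 = -1.268

(-0.172, 1.540, -1.268)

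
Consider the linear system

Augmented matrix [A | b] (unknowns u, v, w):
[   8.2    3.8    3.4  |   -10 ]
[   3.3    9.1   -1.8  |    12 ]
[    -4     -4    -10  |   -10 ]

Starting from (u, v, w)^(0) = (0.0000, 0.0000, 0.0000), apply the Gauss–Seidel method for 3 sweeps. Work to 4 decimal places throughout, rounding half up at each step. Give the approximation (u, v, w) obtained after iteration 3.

(-2.7188, 2.5049, 1.0856)

Iteration 1:
  u = (-10 - (3.8)·0.0000 - (3.4)·0.0000) / (8.2) = -1.2195
  v = (12 - (3.3)·-1.2195 - (-1.8)·0.0000) / (9.1) = 1.7609
  w = (-10 - (-4)·-1.2195 - (-4)·1.7609) / (-10) = 0.7834
Iteration 2:
  u = (-10 - (3.8)·1.7609 - (3.4)·0.7834) / (8.2) = -2.3604
  v = (12 - (3.3)·-2.3604 - (-1.8)·0.7834) / (9.1) = 2.3296
  w = (-10 - (-4)·-2.3604 - (-4)·2.3296) / (-10) = 1.0123
Iteration 3:
  u = (-10 - (3.8)·2.3296 - (3.4)·1.0123) / (8.2) = -2.7188
  v = (12 - (3.3)·-2.7188 - (-1.8)·1.0123) / (9.1) = 2.5049
  w = (-10 - (-4)·-2.7188 - (-4)·2.5049) / (-10) = 1.0856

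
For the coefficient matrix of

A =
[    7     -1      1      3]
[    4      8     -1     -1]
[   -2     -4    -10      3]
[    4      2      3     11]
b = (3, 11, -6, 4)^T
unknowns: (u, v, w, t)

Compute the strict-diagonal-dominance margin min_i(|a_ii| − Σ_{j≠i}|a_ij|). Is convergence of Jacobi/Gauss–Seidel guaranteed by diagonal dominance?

1

row 1: |7| − (1+1+3) = 2
row 2: |8| − (4+1+1) = 2
row 3: |-10| − (2+4+3) = 1
row 4: |11| − (4+2+3) = 2
minimum over rows = 1 → strictly diagonally dominant (convergence guaranteed)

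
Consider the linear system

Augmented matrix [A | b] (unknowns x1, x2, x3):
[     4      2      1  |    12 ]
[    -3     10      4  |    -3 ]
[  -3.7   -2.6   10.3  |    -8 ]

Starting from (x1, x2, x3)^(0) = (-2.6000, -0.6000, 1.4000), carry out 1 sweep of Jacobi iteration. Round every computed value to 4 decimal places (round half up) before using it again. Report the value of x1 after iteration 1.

2.9500

Iteration 1:
  x1 = (12 - (2)·-0.6000 - (1)·1.4000) / (4) = 2.9500
  x2 = (-3 - (-3)·-2.6000 - (4)·1.4000) / (10) = -1.6400
  x3 = (-8 - (-3.7)·-2.6000 - (-2.6)·-0.6000) / (10.3) = -1.8621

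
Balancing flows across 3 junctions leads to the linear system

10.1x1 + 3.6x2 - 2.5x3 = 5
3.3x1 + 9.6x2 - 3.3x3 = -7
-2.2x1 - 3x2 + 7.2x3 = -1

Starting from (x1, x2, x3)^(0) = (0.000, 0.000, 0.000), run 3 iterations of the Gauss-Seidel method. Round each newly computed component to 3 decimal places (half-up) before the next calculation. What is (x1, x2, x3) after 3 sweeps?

Iteration 1:
  x1 = (5 - (3.6)·0.000 - (-2.5)·0.000) / (10.1) = 0.495
  x2 = (-7 - (3.3)·0.495 - (-3.3)·0.000) / (9.6) = -0.899
  x3 = (-1 - (-2.2)·0.495 - (-3)·-0.899) / (7.2) = -0.362
Iteration 2:
  x1 = (5 - (3.6)·-0.899 - (-2.5)·-0.362) / (10.1) = 0.726
  x2 = (-7 - (3.3)·0.726 - (-3.3)·-0.362) / (9.6) = -1.103
  x3 = (-1 - (-2.2)·0.726 - (-3)·-1.103) / (7.2) = -0.377
Iteration 3:
  x1 = (5 - (3.6)·-1.103 - (-2.5)·-0.377) / (10.1) = 0.795
  x2 = (-7 - (3.3)·0.795 - (-3.3)·-0.377) / (9.6) = -1.132
  x3 = (-1 - (-2.2)·0.795 - (-3)·-1.132) / (7.2) = -0.368

(0.795, -1.132, -0.368)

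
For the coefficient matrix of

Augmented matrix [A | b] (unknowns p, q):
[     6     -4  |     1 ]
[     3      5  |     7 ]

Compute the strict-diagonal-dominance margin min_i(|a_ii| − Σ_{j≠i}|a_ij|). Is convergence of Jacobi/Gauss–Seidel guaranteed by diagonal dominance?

2

row 1: |6| − (4) = 2
row 2: |5| − (3) = 2
minimum over rows = 2 → strictly diagonally dominant (convergence guaranteed)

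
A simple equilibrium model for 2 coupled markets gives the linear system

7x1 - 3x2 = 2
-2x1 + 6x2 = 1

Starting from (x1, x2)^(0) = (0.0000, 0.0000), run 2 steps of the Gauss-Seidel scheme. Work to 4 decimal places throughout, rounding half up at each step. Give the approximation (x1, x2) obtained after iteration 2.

Iteration 1:
  x1 = (2 - (-3)·0.0000) / (7) = 0.2857
  x2 = (1 - (-2)·0.2857) / (6) = 0.2619
Iteration 2:
  x1 = (2 - (-3)·0.2619) / (7) = 0.3980
  x2 = (1 - (-2)·0.3980) / (6) = 0.2993

(0.3980, 0.2993)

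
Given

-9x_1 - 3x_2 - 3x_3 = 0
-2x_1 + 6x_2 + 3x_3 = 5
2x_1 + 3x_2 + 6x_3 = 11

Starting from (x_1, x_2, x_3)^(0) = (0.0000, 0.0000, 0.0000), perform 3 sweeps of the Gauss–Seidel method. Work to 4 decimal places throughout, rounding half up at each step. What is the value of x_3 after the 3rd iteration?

2.2899

Iteration 1:
  x_1 = (0 - (-3)·0.0000 - (-3)·0.0000) / (-9) = 0.0000
  x_2 = (5 - (-2)·0.0000 - (3)·0.0000) / (6) = 0.8333
  x_3 = (11 - (2)·0.0000 - (3)·0.8333) / (6) = 1.4167
Iteration 2:
  x_1 = (0 - (-3)·0.8333 - (-3)·1.4167) / (-9) = -0.7500
  x_2 = (5 - (-2)·-0.7500 - (3)·1.4167) / (6) = -0.1250
  x_3 = (11 - (2)·-0.7500 - (3)·-0.1250) / (6) = 2.1458
Iteration 3:
  x_1 = (0 - (-3)·-0.1250 - (-3)·2.1458) / (-9) = -0.6736
  x_2 = (5 - (-2)·-0.6736 - (3)·2.1458) / (6) = -0.4641
  x_3 = (11 - (2)·-0.6736 - (3)·-0.4641) / (6) = 2.2899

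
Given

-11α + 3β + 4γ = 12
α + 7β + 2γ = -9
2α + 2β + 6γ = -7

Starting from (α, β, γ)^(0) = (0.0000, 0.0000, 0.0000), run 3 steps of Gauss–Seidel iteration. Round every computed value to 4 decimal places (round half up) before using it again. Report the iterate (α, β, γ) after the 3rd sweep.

Iteration 1:
  α = (12 - (3)·0.0000 - (4)·0.0000) / (-11) = -1.0909
  β = (-9 - (1)·-1.0909 - (2)·0.0000) / (7) = -1.1299
  γ = (-7 - (2)·-1.0909 - (2)·-1.1299) / (6) = -0.4264
Iteration 2:
  α = (12 - (3)·-1.1299 - (4)·-0.4264) / (-11) = -1.5541
  β = (-9 - (1)·-1.5541 - (2)·-0.4264) / (7) = -0.9419
  γ = (-7 - (2)·-1.5541 - (2)·-0.9419) / (6) = -0.3347
Iteration 3:
  α = (12 - (3)·-0.9419 - (4)·-0.3347) / (-11) = -1.4695
  β = (-9 - (1)·-1.4695 - (2)·-0.3347) / (7) = -0.9802
  γ = (-7 - (2)·-1.4695 - (2)·-0.9802) / (6) = -0.3501

(-1.4695, -0.9802, -0.3501)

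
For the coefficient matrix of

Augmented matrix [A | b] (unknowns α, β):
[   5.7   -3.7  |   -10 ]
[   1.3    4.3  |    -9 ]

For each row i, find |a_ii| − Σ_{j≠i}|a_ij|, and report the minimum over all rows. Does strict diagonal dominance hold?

row 1: |5.7| − (3.7) = 2
row 2: |4.3| − (1.3) = 3
minimum over rows = 2 → strictly diagonally dominant (convergence guaranteed)

2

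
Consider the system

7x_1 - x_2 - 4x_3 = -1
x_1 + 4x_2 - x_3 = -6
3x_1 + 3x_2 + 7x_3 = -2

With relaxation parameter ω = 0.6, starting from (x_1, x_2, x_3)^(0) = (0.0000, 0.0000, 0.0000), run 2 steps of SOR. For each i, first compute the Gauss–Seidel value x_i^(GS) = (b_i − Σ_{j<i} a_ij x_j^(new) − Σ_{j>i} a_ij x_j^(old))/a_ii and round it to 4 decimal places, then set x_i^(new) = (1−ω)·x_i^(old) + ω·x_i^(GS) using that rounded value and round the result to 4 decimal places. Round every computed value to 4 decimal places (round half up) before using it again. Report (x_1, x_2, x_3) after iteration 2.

Iteration 1:
  x_1: GS value = (-1 - (-1)·0.0000 - (-4)·0.0000) / (7) = -0.1429;  x_1 ← (1−ω)·0.0000 + ω·-0.1429 = -0.0857
  x_2: GS value = (-6 - (1)·-0.0857 - (-1)·0.0000) / (4) = -1.4786;  x_2 ← (1−ω)·0.0000 + ω·-1.4786 = -0.8872
  x_3: GS value = (-2 - (3)·-0.0857 - (3)·-0.8872) / (7) = 0.1312;  x_3 ← (1−ω)·0.0000 + ω·0.1312 = 0.0787
Iteration 2:
  x_1: GS value = (-1 - (-1)·-0.8872 - (-4)·0.0787) / (7) = -0.2246;  x_1 ← (1−ω)·-0.0857 + ω·-0.2246 = -0.1690
  x_2: GS value = (-6 - (1)·-0.1690 - (-1)·0.0787) / (4) = -1.4381;  x_2 ← (1−ω)·-0.8872 + ω·-1.4381 = -1.2177
  x_3: GS value = (-2 - (3)·-0.1690 - (3)·-1.2177) / (7) = 0.3086;  x_3 ← (1−ω)·0.0787 + ω·0.3086 = 0.2166

(-0.1690, -1.2177, 0.2166)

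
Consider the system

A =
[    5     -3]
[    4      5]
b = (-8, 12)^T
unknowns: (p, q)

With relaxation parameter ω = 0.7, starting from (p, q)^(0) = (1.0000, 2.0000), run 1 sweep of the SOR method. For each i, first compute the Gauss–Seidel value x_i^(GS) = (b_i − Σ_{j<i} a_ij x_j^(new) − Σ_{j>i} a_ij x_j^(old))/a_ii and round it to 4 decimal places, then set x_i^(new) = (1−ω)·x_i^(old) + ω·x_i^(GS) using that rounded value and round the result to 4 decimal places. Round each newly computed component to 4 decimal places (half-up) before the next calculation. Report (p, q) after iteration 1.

(0.0200, 2.2688)

Iteration 1:
  p: GS value = (-8 - (-3)·2.0000) / (5) = -0.4000;  p ← (1−ω)·1.0000 + ω·-0.4000 = 0.0200
  q: GS value = (12 - (4)·0.0200) / (5) = 2.3840;  q ← (1−ω)·2.0000 + ω·2.3840 = 2.2688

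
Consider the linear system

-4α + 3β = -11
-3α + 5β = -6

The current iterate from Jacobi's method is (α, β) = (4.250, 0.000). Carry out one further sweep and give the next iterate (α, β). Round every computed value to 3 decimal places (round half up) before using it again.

(2.750, 1.350)

One sweep:
  α = (-11 - (3)·0.000) / (-4) = 2.750
  β = (-6 - (-3)·4.250) / (5) = 1.350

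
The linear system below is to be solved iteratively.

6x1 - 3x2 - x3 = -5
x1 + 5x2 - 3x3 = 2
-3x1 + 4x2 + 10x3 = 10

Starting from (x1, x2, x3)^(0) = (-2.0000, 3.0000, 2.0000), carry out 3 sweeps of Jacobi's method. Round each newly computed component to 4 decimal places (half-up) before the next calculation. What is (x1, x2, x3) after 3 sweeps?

(-0.8900, 0.6933, 1.1220)

Iteration 1:
  x1 = (-5 - (-3)·3.0000 - (-1)·2.0000) / (6) = 1.0000
  x2 = (2 - (1)·-2.0000 - (-3)·2.0000) / (5) = 2.0000
  x3 = (10 - (-3)·-2.0000 - (4)·3.0000) / (10) = -0.8000
Iteration 2:
  x1 = (-5 - (-3)·2.0000 - (-1)·-0.8000) / (6) = 0.0333
  x2 = (2 - (1)·1.0000 - (-3)·-0.8000) / (5) = -0.2800
  x3 = (10 - (-3)·1.0000 - (4)·2.0000) / (10) = 0.5000
Iteration 3:
  x1 = (-5 - (-3)·-0.2800 - (-1)·0.5000) / (6) = -0.8900
  x2 = (2 - (1)·0.0333 - (-3)·0.5000) / (5) = 0.6933
  x3 = (10 - (-3)·0.0333 - (4)·-0.2800) / (10) = 1.1220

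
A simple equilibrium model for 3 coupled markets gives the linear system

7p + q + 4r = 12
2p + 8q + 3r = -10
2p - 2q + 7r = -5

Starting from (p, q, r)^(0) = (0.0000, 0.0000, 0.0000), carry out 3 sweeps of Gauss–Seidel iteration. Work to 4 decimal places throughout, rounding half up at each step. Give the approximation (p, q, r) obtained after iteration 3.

(3.0111, -1.2781, -1.9398)

Iteration 1:
  p = (12 - (1)·0.0000 - (4)·0.0000) / (7) = 1.7143
  q = (-10 - (2)·1.7143 - (3)·0.0000) / (8) = -1.6786
  r = (-5 - (2)·1.7143 - (-2)·-1.6786) / (7) = -1.6837
Iteration 2:
  p = (12 - (1)·-1.6786 - (4)·-1.6837) / (7) = 2.9162
  q = (-10 - (2)·2.9162 - (3)·-1.6837) / (8) = -1.3477
  r = (-5 - (2)·2.9162 - (-2)·-1.3477) / (7) = -1.9325
Iteration 3:
  p = (12 - (1)·-1.3477 - (4)·-1.9325) / (7) = 3.0111
  q = (-10 - (2)·3.0111 - (3)·-1.9325) / (8) = -1.2781
  r = (-5 - (2)·3.0111 - (-2)·-1.2781) / (7) = -1.9398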